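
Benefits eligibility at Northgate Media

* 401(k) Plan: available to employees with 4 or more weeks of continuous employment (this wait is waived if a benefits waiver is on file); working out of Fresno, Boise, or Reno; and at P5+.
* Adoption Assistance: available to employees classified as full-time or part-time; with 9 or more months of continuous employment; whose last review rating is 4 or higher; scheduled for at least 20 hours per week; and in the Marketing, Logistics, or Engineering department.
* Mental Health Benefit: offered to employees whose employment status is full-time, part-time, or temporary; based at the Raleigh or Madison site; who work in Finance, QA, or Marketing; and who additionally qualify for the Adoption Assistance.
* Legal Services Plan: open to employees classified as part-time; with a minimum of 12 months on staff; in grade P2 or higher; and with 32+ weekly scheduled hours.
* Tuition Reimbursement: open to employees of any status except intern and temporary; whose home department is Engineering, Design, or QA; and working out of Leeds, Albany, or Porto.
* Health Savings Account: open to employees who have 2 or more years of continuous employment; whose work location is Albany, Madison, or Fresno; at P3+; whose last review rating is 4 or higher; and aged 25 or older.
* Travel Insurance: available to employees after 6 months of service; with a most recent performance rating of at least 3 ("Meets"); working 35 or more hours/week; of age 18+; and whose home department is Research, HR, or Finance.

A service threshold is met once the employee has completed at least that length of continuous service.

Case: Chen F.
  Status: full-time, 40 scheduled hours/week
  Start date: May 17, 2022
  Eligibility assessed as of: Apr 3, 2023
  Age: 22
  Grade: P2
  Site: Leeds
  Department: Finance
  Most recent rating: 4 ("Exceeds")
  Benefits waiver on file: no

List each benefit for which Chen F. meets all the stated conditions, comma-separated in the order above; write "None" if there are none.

Service from May 17, 2022 to Apr 3, 2023: 321 days.
401(k) Plan — no waiver, service 321 days ≥ 4 weeks (≈28 days) ✓; site Leeds ✗ (not Fresno, Boise, or Reno) → not eligible.
Adoption Assistance — status full-time ✓; service 321 days ≥ 9 months (≈270 days) ✓; rating 4 ≥ 4 ✓; 40 hrs/wk ≥ 20 ✓; dept Finance ✗ → not eligible.
Mental Health Benefit — status full-time ✓; site Leeds ✗ (not Raleigh or Madison) → not eligible.
Legal Services Plan — status full-time ✗ (requires part-time) → not eligible.
Tuition Reimbursement — status full-time ✓ (not excluded); dept Finance ✗ → not eligible.
Health Savings Account — service 321 days < 2 years (≈730 days) ✗ → not eligible.
Travel Insurance — service 321 days ≥ 6 months (≈180 days) ✓; rating 4 ≥ 3 ✓; 40 hrs/wk ≥ 35 ✓; age 22 ≥ 18 ✓; dept Finance ✓ → eligible.

Travel Insurance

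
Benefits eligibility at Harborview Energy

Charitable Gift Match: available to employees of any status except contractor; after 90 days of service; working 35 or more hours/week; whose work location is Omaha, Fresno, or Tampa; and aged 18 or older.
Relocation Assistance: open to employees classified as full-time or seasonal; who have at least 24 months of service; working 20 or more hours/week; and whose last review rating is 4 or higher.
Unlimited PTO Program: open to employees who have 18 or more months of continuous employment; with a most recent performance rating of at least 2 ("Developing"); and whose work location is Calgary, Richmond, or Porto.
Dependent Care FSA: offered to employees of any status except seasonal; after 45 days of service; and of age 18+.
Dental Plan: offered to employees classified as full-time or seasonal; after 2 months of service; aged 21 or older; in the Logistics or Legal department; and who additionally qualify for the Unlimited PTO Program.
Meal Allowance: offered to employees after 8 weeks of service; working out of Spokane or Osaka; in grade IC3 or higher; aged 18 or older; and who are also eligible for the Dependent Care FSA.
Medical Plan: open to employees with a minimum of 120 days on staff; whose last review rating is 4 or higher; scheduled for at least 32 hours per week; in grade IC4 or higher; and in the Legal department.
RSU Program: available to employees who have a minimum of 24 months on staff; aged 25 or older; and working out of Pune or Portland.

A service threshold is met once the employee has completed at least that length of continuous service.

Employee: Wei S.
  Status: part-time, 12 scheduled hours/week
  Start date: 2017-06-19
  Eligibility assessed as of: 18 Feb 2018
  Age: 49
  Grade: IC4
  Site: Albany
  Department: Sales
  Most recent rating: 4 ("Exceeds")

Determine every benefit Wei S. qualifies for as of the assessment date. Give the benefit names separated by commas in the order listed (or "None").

Dependent Care FSA

Service from 2017-06-19 to 18 Feb 2018: 244 days.
Charitable Gift Match — status part-time ✓ (not excluded); service 244 days ≥ 90 days ✓; 12 hrs/wk < 35 ✗ → not eligible.
Relocation Assistance — status part-time ✗ (requires full-time or seasonal) → not eligible.
Unlimited PTO Program — service 244 days < 18 months (≈540 days) ✗ → not eligible.
Dependent Care FSA — status part-time ✓ (not excluded); service 244 days ≥ 45 days ✓; age 49 ≥ 18 ✓ → eligible.
Dental Plan — status part-time ✗ (requires full-time or seasonal) → not eligible.
Meal Allowance — service 244 days ≥ 8 weeks (≈56 days) ✓; site Albany ✗ (not Spokane or Osaka) → not eligible.
Medical Plan — service 244 days ≥ 120 days ✓; rating 4 ≥ 4 ✓; 12 hrs/wk < 32 ✗ → not eligible.
RSU Program — service 244 days < 24 months (≈720 days) ✗ → not eligible.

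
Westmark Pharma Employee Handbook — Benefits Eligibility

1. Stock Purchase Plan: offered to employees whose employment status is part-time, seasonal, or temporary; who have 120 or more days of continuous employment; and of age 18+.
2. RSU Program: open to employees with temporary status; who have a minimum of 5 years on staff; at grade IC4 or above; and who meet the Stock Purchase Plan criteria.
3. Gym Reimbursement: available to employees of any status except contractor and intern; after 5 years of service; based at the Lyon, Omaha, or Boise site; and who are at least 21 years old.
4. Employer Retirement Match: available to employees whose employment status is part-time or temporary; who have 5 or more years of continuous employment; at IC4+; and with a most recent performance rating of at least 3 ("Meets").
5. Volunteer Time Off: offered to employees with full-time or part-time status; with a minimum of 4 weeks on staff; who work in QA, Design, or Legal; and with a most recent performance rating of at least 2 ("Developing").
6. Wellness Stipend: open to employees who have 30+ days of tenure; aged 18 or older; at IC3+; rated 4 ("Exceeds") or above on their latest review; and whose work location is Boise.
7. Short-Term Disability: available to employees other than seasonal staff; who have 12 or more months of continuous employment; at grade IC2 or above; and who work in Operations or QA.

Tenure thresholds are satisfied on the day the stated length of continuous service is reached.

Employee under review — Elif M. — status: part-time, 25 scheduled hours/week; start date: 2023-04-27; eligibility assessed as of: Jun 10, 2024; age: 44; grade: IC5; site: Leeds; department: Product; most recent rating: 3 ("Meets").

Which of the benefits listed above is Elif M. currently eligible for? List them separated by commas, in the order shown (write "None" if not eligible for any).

Service from 2023-04-27 to Jun 10, 2024: 410 days.
Stock Purchase Plan — status part-time ✓; service 410 days ≥ 120 days ✓; age 44 ≥ 18 ✓ → eligible.
RSU Program — status part-time ✗ (requires temporary) → not eligible.
Gym Reimbursement — status part-time ✓ (not excluded); service 410 days < 5 years (≈1825 days) ✗ → not eligible.
Employer Retirement Match — status part-time ✓; service 410 days < 5 years (≈1825 days) ✗ → not eligible.
Volunteer Time Off — status part-time ✓; service 410 days ≥ 4 weeks (≈28 days) ✓; dept Product ✗ → not eligible.
Wellness Stipend — service 410 days ≥ 30 days ✓; age 44 ≥ 18 ✓; grade IC5 ≥ IC3 ✓; rating 3 < 4 ✗ → not eligible.
Short-Term Disability — status part-time ✓ (not excluded); service 410 days ≥ 12 months (≈360 days) ✓; grade IC5 ≥ IC2 ✓; dept Product ✗ → not eligible.

Stock Purchase Plan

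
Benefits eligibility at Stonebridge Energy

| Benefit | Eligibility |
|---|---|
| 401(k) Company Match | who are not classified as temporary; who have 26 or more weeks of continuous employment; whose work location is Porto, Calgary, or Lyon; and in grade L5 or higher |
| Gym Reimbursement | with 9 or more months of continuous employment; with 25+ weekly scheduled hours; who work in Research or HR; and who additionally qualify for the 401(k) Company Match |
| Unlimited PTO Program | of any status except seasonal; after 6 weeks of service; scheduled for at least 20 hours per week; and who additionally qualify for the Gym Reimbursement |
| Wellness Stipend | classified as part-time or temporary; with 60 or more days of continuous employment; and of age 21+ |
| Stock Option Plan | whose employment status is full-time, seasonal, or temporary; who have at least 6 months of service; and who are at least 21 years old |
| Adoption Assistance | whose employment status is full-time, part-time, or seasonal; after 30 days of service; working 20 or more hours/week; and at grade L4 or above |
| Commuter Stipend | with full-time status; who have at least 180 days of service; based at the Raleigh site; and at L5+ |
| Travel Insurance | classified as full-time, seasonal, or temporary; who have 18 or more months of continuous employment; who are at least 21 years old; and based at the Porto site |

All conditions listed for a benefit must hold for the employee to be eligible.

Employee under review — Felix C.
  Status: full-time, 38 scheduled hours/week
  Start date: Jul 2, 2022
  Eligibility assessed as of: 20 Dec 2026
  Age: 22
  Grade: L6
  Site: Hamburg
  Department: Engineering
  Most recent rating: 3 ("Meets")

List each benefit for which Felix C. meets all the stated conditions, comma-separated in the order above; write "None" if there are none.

Service from Jul 2, 2022 to 20 Dec 2026: 1632 days.
401(k) Company Match — status full-time ✓ (not excluded); service 1632 days ≥ 26 weeks (≈182 days) ✓; site Hamburg ✗ (not Porto, Calgary, or Lyon) → not eligible.
Gym Reimbursement — service 1632 days ≥ 9 months (≈270 days) ✓; 38 hrs/wk ≥ 25 ✓; dept Engineering ✗ → not eligible.
Unlimited PTO Program — status full-time ✓ (not excluded); service 1632 days ≥ 6 weeks (≈42 days) ✓; 38 hrs/wk ≥ 20 ✓; not eligible for Gym Reimbursement ✗ → not eligible.
Wellness Stipend — status full-time ✗ (requires part-time or temporary) → not eligible.
Stock Option Plan — status full-time ✓; service 1632 days ≥ 6 months (≈180 days) ✓; age 22 ≥ 21 ✓ → eligible.
Adoption Assistance — status full-time ✓; service 1632 days ≥ 30 days ✓; 38 hrs/wk ≥ 20 ✓; grade L6 ≥ L4 ✓ → eligible.
Commuter Stipend — status full-time ✓; service 1632 days ≥ 180 days ✓; site Hamburg ✗ (not Raleigh) → not eligible.
Travel Insurance — status full-time ✓; service 1632 days ≥ 18 months (≈540 days) ✓; age 22 ≥ 21 ✓; site Hamburg ✗ (not Porto) → not eligible.

Stock Option Plan, Adoption Assistance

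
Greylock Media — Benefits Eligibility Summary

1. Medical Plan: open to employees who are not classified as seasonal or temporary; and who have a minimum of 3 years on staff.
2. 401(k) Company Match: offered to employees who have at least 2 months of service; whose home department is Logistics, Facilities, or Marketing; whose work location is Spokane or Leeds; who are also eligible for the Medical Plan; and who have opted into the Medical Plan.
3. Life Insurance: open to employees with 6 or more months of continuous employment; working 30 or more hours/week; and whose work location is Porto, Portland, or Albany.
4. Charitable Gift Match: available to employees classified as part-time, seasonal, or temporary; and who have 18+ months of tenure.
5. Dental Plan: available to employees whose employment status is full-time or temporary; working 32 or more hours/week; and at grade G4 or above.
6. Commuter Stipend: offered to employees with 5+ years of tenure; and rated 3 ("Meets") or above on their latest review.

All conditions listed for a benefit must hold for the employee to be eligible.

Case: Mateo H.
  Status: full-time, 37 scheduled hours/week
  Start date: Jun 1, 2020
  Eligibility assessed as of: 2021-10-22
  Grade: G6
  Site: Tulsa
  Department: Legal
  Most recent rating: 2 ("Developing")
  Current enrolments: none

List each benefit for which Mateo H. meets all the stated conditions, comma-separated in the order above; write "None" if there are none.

Dental Plan

Service from Jun 1, 2020 to 2021-10-22: 508 days.
Medical Plan — status full-time ✓ (not excluded); service 508 days < 3 years (≈1095 days) ✗ → not eligible.
401(k) Company Match — service 508 days ≥ 2 months (≈60 days) ✓; dept Legal ✗ → not eligible.
Life Insurance — service 508 days ≥ 6 months (≈180 days) ✓; 37 hrs/wk ≥ 30 ✓; site Tulsa ✗ (not Porto, Portland, or Albany) → not eligible.
Charitable Gift Match — status full-time ✗ (requires part-time, seasonal, or temporary) → not eligible.
Dental Plan — status full-time ✓; 37 hrs/wk ≥ 32 ✓; grade G6 ≥ G4 ✓ → eligible.
Commuter Stipend — service 508 days < 5 years (≈1825 days) ✗ → not eligible.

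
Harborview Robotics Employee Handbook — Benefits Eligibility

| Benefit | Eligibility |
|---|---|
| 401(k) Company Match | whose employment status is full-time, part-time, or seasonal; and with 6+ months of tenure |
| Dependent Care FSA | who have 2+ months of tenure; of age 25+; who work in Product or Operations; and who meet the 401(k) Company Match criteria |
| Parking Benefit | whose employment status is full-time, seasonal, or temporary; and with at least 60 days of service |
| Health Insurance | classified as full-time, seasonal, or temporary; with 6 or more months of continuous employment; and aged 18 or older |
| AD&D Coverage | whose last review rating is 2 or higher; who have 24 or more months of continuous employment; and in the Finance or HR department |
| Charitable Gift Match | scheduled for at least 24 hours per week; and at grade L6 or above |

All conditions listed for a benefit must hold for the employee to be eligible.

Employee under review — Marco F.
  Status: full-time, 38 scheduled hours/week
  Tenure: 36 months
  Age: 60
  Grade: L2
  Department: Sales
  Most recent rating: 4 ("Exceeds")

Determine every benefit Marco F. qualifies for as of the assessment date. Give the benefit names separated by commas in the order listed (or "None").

401(k) Company Match — status full-time ✓; service 36 months ≥ 6 months ✓ → eligible.
Dependent Care FSA — service 36 months ≥ 2 months ✓; age 60 ≥ 25 ✓; dept Sales ✗ → not eligible.
Parking Benefit — status full-time ✓; service 36 months ≥ 60 days ✓ → eligible.
Health Insurance — status full-time ✓; service 36 months ≥ 6 months ✓; age 60 ≥ 18 ✓ → eligible.
AD&D Coverage — rating 4 ≥ 2 ✓; service 36 months ≥ 24 months ✓; dept Sales ✗ → not eligible.
Charitable Gift Match — 38 hrs/wk ≥ 24 ✓; grade L2 < L6 ✗ → not eligible.

401(k) Company Match, Parking Benefit, Health Insurance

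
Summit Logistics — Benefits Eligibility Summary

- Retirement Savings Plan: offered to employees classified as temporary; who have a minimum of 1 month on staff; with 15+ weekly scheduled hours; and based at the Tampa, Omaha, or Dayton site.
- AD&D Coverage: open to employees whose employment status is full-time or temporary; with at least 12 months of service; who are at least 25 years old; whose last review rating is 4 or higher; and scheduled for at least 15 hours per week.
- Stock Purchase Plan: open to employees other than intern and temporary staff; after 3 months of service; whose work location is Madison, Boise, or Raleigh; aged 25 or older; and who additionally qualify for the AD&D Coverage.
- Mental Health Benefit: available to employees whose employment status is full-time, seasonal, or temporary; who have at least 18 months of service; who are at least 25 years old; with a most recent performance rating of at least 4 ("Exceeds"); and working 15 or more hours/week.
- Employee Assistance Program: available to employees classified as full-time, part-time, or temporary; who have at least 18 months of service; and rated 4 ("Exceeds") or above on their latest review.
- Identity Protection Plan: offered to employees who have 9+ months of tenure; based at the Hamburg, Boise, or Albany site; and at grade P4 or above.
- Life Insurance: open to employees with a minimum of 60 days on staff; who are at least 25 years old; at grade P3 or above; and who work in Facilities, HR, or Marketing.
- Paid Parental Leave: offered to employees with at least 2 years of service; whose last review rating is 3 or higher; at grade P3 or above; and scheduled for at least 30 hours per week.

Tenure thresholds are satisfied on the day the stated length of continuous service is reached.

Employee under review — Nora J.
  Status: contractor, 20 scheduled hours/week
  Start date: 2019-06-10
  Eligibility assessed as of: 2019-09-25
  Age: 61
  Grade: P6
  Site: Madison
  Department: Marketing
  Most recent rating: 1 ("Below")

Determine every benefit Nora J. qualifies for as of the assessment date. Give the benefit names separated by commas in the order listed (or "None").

Life Insurance

Service from 2019-06-10 to 2019-09-25: 107 days.
Retirement Savings Plan — status contractor ✗ (requires temporary) → not eligible.
AD&D Coverage — status contractor ✗ (requires full-time or temporary) → not eligible.
Stock Purchase Plan — status contractor ✓ (not excluded); service 107 days ≥ 3 months (≈90 days) ✓; site Madison ✓; age 61 ≥ 25 ✓; not eligible for AD&D Coverage ✗ → not eligible.
Mental Health Benefit — status contractor ✗ (requires full-time, seasonal, or temporary) → not eligible.
Employee Assistance Program — status contractor ✗ (requires full-time, part-time, or temporary) → not eligible.
Identity Protection Plan — service 107 days < 9 months (≈270 days) ✗ → not eligible.
Life Insurance — service 107 days ≥ 60 days ✓; age 61 ≥ 25 ✓; grade P6 ≥ P3 ✓; dept Marketing ✓ → eligible.
Paid Parental Leave — service 107 days < 2 years (≈730 days) ✗ → not eligible.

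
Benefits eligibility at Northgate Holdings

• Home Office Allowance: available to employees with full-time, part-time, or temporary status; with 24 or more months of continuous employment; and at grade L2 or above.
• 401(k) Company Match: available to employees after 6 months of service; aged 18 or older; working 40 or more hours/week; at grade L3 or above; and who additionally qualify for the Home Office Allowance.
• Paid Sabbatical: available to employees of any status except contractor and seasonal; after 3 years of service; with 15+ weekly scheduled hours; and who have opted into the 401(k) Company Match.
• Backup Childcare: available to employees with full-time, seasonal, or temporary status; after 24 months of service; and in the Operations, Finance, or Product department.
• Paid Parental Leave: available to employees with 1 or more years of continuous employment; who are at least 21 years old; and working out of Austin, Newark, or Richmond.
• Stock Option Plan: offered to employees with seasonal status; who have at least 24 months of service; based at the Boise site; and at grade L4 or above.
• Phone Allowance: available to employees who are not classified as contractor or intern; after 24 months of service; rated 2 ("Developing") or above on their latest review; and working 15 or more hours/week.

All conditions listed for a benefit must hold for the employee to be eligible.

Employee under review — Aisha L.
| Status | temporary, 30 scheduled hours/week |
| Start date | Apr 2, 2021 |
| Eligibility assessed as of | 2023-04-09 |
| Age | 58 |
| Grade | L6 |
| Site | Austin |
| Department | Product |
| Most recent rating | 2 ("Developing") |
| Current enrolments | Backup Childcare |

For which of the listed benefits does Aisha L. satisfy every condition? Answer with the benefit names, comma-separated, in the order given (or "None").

Service from Apr 2, 2021 to 2023-04-09: 737 days.
Home Office Allowance — status temporary ✓; service 737 days ≥ 24 months (≈720 days) ✓; grade L6 ≥ L2 ✓ → eligible.
401(k) Company Match — service 737 days ≥ 6 months (≈180 days) ✓; age 58 ≥ 18 ✓; 30 hrs/wk < 40 ✗ → not eligible.
Paid Sabbatical — status temporary ✓ (not excluded); service 737 days < 3 years (≈1095 days) ✗ → not eligible.
Backup Childcare — status temporary ✓; service 737 days ≥ 24 months (≈720 days) ✓; dept Product ✓ → eligible.
Paid Parental Leave — service 737 days ≥ 1 year (≈365 days) ✓; age 58 ≥ 21 ✓; site Austin ✓ → eligible.
Stock Option Plan — status temporary ✗ (requires seasonal) → not eligible.
Phone Allowance — status temporary ✓ (not excluded); service 737 days ≥ 24 months (≈720 days) ✓; rating 2 ≥ 2 ✓; 30 hrs/wk ≥ 15 ✓ → eligible.

Home Office Allowance, Backup Childcare, Paid Parental Leave, Phone Allowance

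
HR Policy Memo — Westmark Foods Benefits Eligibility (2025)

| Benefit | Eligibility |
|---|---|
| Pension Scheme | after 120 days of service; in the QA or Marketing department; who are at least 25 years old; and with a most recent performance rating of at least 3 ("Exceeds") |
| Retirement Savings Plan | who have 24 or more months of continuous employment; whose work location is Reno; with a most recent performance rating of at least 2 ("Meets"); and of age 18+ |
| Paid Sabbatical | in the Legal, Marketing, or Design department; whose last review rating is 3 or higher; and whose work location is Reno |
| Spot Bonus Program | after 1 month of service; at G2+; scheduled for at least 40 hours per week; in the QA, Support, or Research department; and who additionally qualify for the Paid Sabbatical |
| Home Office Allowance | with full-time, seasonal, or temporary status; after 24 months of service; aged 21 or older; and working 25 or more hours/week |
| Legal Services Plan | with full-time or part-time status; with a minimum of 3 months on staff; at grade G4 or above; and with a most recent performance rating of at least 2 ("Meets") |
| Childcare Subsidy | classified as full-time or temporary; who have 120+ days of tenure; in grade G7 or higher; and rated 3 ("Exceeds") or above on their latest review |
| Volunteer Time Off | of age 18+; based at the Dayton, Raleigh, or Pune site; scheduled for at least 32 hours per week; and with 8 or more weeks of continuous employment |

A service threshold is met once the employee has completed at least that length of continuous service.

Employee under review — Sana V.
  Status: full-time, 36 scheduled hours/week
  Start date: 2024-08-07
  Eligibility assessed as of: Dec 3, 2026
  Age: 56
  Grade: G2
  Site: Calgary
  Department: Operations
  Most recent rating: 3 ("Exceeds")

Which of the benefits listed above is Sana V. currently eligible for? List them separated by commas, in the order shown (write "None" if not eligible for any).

Home Office Allowance

Service from 2024-08-07 to Dec 3, 2026: 848 days.
Pension Scheme — service 848 days ≥ 120 days ✓; dept Operations ✗ → not eligible.
Retirement Savings Plan — service 848 days ≥ 24 months (≈720 days) ✓; site Calgary ✗ (not Reno) → not eligible.
Paid Sabbatical — dept Operations ✗ → not eligible.
Spot Bonus Program — service 848 days ≥ 1 month (≈30 days) ✓; grade G2 ≥ G2 ✓; 36 hrs/wk < 40 ✗ → not eligible.
Home Office Allowance — status full-time ✓; service 848 days ≥ 24 months (≈720 days) ✓; age 56 ≥ 21 ✓; 36 hrs/wk ≥ 25 ✓ → eligible.
Legal Services Plan — status full-time ✓; service 848 days ≥ 3 months (≈90 days) ✓; grade G2 < G4 ✗ → not eligible.
Childcare Subsidy — status full-time ✓; service 848 days ≥ 120 days ✓; grade G2 < G7 ✗ → not eligible.
Volunteer Time Off — age 56 ≥ 18 ✓; site Calgary ✗ (not Dayton, Raleigh, or Pune) → not eligible.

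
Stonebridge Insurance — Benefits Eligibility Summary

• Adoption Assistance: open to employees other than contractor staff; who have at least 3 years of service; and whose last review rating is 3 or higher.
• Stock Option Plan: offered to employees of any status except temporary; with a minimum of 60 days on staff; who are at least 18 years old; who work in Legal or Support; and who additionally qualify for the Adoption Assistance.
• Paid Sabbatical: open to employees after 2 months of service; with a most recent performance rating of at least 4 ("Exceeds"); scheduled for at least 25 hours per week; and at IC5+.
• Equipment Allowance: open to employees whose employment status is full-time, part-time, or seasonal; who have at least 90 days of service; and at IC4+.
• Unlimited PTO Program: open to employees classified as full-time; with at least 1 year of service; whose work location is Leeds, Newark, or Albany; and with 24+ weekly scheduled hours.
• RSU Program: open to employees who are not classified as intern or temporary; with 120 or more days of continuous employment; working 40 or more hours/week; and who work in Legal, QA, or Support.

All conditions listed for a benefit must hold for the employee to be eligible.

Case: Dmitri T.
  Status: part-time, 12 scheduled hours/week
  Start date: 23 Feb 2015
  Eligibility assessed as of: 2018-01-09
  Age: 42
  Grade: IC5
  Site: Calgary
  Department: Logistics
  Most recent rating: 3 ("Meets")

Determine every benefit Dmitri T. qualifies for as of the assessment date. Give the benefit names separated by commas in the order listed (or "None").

Equipment Allowance

Service from 23 Feb 2015 to 2018-01-09: 1051 days.
Adoption Assistance — status part-time ✓ (not excluded); service 1051 days < 3 years (≈1095 days) ✗ → not eligible.
Stock Option Plan — status part-time ✓ (not excluded); service 1051 days ≥ 60 days ✓; age 42 ≥ 18 ✓; dept Logistics ✗ → not eligible.
Paid Sabbatical — service 1051 days ≥ 2 months (≈60 days) ✓; rating 3 < 4 ✗ → not eligible.
Equipment Allowance — status part-time ✓; service 1051 days ≥ 90 days ✓; grade IC5 ≥ IC4 ✓ → eligible.
Unlimited PTO Program — status part-time ✗ (requires full-time) → not eligible.
RSU Program — status part-time ✓ (not excluded); service 1051 days ≥ 120 days ✓; 12 hrs/wk < 40 ✗ → not eligible.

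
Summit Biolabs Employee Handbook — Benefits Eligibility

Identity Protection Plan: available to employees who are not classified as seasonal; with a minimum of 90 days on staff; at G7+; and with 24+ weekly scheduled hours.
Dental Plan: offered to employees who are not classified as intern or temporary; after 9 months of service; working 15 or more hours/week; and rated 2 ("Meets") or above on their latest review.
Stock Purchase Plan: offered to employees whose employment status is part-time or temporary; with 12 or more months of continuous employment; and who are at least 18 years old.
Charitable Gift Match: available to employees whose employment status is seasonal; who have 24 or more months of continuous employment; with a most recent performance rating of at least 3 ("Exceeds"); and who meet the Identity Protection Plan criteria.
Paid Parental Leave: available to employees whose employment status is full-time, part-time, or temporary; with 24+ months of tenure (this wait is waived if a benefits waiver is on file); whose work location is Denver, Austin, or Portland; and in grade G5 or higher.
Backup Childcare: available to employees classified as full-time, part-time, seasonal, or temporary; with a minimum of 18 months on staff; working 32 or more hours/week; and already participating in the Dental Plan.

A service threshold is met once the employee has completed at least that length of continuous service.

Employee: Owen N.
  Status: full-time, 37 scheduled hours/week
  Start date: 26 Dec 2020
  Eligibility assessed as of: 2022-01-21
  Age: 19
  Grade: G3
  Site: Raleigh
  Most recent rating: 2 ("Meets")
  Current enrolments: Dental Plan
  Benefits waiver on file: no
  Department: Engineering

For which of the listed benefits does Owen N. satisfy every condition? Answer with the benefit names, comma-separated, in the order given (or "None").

Dental Plan

Service from 26 Dec 2020 to 2022-01-21: 391 days.
Identity Protection Plan — status full-time ✓ (not excluded); service 391 days ≥ 90 days ✓; grade G3 < G7 ✗ → not eligible.
Dental Plan — status full-time ✓ (not excluded); service 391 days ≥ 9 months (≈270 days) ✓; 37 hrs/wk ≥ 15 ✓; rating 2 ≥ 2 ✓ → eligible.
Stock Purchase Plan — status full-time ✗ (requires part-time or temporary) → not eligible.
Charitable Gift Match — status full-time ✗ (requires seasonal) → not eligible.
Paid Parental Leave — status full-time ✓; no waiver, service 391 days < 24 months (≈720 days) ✗ → not eligible.
Backup Childcare — status full-time ✓; service 391 days < 18 months (≈540 days) ✗ → not eligible.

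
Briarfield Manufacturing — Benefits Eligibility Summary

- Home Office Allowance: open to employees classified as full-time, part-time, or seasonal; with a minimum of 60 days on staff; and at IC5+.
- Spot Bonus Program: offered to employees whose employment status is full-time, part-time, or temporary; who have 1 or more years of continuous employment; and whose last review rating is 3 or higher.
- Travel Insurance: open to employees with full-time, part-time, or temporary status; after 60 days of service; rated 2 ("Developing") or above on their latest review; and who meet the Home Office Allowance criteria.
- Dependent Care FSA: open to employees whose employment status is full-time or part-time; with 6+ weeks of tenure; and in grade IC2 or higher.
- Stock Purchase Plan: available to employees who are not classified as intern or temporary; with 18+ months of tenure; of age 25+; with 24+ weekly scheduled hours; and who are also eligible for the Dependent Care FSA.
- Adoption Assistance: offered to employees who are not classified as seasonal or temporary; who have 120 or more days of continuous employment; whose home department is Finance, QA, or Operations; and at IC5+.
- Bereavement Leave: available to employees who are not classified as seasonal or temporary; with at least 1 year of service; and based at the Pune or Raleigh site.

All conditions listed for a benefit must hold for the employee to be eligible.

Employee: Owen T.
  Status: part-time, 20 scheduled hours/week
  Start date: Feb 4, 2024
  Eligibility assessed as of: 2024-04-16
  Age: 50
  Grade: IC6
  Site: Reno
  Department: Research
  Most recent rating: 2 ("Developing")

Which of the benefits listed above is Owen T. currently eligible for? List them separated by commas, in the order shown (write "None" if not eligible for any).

Home Office Allowance, Travel Insurance, Dependent Care FSA

Service from Feb 4, 2024 to 2024-04-16: 72 days.
Home Office Allowance — status part-time ✓; service 72 days ≥ 60 days ✓; grade IC6 ≥ IC5 ✓ → eligible.
Spot Bonus Program — status part-time ✓; service 72 days < 1 year (≈365 days) ✗ → not eligible.
Travel Insurance — status part-time ✓; service 72 days ≥ 60 days ✓; rating 2 ≥ 2 ✓; eligible for Home Office Allowance ✓ → eligible.
Dependent Care FSA — status part-time ✓; service 72 days ≥ 6 weeks (≈42 days) ✓; grade IC6 ≥ IC2 ✓ → eligible.
Stock Purchase Plan — status part-time ✓ (not excluded); service 72 days < 18 months (≈540 days) ✗ → not eligible.
Adoption Assistance — status part-time ✓ (not excluded); service 72 days < 120 days ✗ → not eligible.
Bereavement Leave — status part-time ✓ (not excluded); service 72 days < 1 year (≈365 days) ✗ → not eligible.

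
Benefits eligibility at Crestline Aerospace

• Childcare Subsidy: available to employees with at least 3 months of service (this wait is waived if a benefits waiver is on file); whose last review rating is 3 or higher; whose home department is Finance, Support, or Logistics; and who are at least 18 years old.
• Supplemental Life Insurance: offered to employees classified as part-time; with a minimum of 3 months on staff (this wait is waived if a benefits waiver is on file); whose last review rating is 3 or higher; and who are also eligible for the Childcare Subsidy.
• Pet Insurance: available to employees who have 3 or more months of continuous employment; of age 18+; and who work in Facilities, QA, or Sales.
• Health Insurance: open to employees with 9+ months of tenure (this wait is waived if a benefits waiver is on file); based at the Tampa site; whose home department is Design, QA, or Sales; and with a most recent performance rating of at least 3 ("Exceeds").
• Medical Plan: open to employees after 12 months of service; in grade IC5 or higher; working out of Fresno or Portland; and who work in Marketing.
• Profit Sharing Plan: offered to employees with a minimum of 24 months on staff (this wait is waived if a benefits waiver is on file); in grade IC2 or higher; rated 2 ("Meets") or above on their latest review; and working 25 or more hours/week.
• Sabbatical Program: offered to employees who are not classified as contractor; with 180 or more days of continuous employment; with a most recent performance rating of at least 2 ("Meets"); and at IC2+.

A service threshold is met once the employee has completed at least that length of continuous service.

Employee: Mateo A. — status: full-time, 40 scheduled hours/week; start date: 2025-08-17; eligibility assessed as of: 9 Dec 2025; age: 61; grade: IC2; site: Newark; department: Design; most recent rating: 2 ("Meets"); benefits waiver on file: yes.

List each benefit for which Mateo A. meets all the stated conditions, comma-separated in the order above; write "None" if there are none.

Profit Sharing Plan

Service from 2025-08-17 to 9 Dec 2025: 114 days.
Childcare Subsidy — benefits waiver on file ✓; rating 2 < 3 ✗ → not eligible.
Supplemental Life Insurance — status full-time ✗ (requires part-time) → not eligible.
Pet Insurance — service 114 days ≥ 3 months (≈90 days) ✓; age 61 ≥ 18 ✓; dept Design ✗ → not eligible.
Health Insurance — benefits waiver on file ✓; site Newark ✗ (not Tampa) → not eligible.
Medical Plan — service 114 days < 12 months (≈360 days) ✗ → not eligible.
Profit Sharing Plan — benefits waiver on file ✓; grade IC2 ≥ IC2 ✓; rating 2 ≥ 2 ✓; 40 hrs/wk ≥ 25 ✓ → eligible.
Sabbatical Program — status full-time ✓ (not excluded); service 114 days < 180 days ✗ → not eligible.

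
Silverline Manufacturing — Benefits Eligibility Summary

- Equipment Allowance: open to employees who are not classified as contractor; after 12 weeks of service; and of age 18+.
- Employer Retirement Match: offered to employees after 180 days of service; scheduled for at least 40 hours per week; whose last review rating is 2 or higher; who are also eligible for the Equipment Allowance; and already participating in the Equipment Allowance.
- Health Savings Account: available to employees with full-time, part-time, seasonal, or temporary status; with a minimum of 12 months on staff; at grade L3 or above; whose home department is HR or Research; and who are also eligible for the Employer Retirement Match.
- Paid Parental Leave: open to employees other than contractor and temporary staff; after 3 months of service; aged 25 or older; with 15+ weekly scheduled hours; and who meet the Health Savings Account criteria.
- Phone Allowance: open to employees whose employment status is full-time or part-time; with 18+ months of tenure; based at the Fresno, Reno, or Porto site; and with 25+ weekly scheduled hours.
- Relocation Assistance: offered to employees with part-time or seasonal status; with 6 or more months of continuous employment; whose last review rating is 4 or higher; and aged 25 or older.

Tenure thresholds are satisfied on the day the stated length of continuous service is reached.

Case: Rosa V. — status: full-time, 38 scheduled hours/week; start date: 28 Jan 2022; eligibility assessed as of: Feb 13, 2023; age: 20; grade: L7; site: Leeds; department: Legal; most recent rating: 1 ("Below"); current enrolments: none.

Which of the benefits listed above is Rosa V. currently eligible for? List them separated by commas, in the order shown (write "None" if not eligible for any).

Equipment Allowance

Service from 28 Jan 2022 to Feb 13, 2023: 381 days.
Equipment Allowance — status full-time ✓ (not excluded); service 381 days ≥ 12 weeks (≈84 days) ✓; age 20 ≥ 18 ✓ → eligible.
Employer Retirement Match — service 381 days ≥ 180 days ✓; 38 hrs/wk < 40 ✗ → not eligible.
Health Savings Account — status full-time ✓; service 381 days ≥ 12 months (≈360 days) ✓; grade L7 ≥ L3 ✓; dept Legal ✗ → not eligible.
Paid Parental Leave — status full-time ✓ (not excluded); service 381 days ≥ 3 months (≈90 days) ✓; age 20 < 25 ✗ → not eligible.
Phone Allowance — status full-time ✓; service 381 days < 18 months (≈540 days) ✗ → not eligible.
Relocation Assistance — status full-time ✗ (requires part-time or seasonal) → not eligible.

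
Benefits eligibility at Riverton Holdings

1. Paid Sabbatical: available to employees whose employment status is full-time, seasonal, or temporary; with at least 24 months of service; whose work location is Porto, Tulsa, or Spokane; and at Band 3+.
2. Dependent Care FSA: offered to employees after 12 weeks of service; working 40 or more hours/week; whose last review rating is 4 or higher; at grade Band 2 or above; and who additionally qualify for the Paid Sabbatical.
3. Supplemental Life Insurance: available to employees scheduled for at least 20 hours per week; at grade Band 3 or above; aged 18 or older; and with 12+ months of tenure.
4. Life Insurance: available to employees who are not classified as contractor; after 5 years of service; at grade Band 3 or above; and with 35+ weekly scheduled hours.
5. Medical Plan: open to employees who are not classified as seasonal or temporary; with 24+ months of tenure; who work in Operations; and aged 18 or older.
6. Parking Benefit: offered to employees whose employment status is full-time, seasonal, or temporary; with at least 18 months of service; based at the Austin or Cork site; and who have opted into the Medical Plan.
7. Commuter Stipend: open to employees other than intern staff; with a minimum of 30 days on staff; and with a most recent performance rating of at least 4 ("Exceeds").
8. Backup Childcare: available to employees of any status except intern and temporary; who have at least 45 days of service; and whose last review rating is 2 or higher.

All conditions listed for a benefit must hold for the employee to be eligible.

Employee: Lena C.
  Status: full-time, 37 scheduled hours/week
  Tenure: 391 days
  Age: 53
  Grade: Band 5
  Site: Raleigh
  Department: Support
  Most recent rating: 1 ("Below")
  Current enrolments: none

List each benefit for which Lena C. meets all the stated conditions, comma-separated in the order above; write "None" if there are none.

Paid Sabbatical — status full-time ✓; service 391 days < 24 months (≈720 days) ✗ → not eligible.
Dependent Care FSA — service 391 days ≥ 12 weeks (≈84 days) ✓; 37 hrs/wk < 40 ✗ → not eligible.
Supplemental Life Insurance — 37 hrs/wk ≥ 20 ✓; grade Band 5 ≥ Band 3 ✓; age 53 ≥ 18 ✓; service 391 days ≥ 12 months (≈360 days) ✓ → eligible.
Life Insurance — status full-time ✓ (not excluded); service 391 days < 5 years (≈1825 days) ✗ → not eligible.
Medical Plan — status full-time ✓ (not excluded); service 391 days < 24 months (≈720 days) ✗ → not eligible.
Parking Benefit — status full-time ✓; service 391 days < 18 months (≈540 days) ✗ → not eligible.
Commuter Stipend — status full-time ✓ (not excluded); service 391 days ≥ 30 days ✓; rating 1 < 4 ✗ → not eligible.
Backup Childcare — status full-time ✓ (not excluded); service 391 days ≥ 45 days ✓; rating 1 < 2 ✗ → not eligible.

Supplemental Life Insurance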